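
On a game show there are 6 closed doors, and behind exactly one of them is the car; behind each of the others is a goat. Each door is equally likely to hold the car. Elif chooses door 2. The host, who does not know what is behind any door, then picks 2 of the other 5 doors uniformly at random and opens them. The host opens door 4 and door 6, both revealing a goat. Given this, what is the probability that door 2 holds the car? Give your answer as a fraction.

1/4

Because the host chose which doors to open without knowing where the car is, the choice is independent of the prize location. Learning that none of the 2 opened doors holds the car simply rules out those 2 locations and leaves the remaining 4 doors still equally likely by symmetry.
So P(the car behind door 2) = 1/4.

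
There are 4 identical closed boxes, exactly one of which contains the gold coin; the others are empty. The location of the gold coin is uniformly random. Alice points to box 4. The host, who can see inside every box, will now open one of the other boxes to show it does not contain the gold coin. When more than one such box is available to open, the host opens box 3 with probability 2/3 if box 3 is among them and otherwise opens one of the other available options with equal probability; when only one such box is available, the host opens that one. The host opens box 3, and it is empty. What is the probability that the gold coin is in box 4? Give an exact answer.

1/3

Apply Bayes' rule, conditioning on where the gold coin actually is.
If it is in any of boxes 1, 2, and 4 (prior 1/4 each): box 3 is available, opened with probability 2/3; weight (1/4)·(2/3) = 1/6 each.
If it is in box 3 (prior 1/4): the host opened box 3, so this case is ruled out; weight (1/4)·0 = 0.
The weights sum to 1/2.
So P(the gold coin in box 4 | the host opened box 3) = (1/6) / (1/2) = 1/3.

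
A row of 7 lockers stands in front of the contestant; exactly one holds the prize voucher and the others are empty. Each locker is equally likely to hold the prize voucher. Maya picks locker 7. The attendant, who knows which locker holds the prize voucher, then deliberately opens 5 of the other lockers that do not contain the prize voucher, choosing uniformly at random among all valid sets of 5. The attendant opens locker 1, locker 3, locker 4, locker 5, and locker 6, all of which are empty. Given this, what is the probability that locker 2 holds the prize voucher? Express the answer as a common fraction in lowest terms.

Consider each possible location of the prize voucher in turn.
If it is in any of lockers 1, 3, 4, 5, and 6 (prior 1/7 each): that locker was opened and seen not to hold the prize — ruled out; weight (1/7)·0 = 0 each.
If it is in locker 2 (prior 1/7): the attendant has no choice, probability 1; weight (1/7)·1 = 1/7.
If it is in locker 7 (prior 1/7): the attendant has 6 equally likely choices, so probability 1/6; weight (1/7)·(1/6) = 1/42.
The weights sum to 1/6.
So P(the prize voucher in locker 2 | the attendant opened locker 1, locker 3, locker 4, locker 5, and locker 6) = (1/7) / (1/6) = 6/7.

6/7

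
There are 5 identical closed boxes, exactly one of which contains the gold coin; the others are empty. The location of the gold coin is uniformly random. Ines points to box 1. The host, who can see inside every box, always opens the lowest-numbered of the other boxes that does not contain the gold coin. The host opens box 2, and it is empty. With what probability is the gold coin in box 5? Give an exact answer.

Consider each possible location of the gold coin in turn.
If it is in any of boxes 1, 3, 4, and 5 (prior 1/5 each): box 2 is the lowest-numbered option available, probability 1; weight (1/5)·1 = 1/5 each.
If it is in box 2 (prior 1/5): the host opened box 2, so this case is ruled out; weight (1/5)·0 = 0.
The weights sum to 4/5.
So P(the gold coin in box 5 | the host opened box 2) = (1/5) / (4/5) = 1/4.

1/4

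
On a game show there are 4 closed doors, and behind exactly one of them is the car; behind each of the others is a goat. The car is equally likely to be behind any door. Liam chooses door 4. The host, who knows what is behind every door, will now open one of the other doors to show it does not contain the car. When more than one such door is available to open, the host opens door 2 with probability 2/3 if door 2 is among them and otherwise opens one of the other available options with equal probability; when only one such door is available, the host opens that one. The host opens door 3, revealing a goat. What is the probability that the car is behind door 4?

1/6

Apply Bayes' rule, conditioning on where the car actually is.
If it is behind door 1 (prior 1/4): door 2 is available but not opened, probability 1/3; weight (1/4)·(1/3) = 1/12.
If it is behind door 2 (prior 1/4): door 2 holds the prize so is unavailable; the host chooses uniformly among the 2 others, probability 1/2; weight (1/4)·(1/2) = 1/8.
If it is behind door 3 (prior 1/4): the host opened door 3, so this case is ruled out; weight (1/4)·0 = 0.
If it is behind door 4 (prior 1/4): door 2 is available but not opened; door 3 gets probability (1 − 2/3)/2 = 1/6; weight (1/4)·(1/6) = 1/24.
The weights sum to 1/4.
So P(the car behind door 4 | the host opened door 3) = (1/24) / (1/4) = 1/6.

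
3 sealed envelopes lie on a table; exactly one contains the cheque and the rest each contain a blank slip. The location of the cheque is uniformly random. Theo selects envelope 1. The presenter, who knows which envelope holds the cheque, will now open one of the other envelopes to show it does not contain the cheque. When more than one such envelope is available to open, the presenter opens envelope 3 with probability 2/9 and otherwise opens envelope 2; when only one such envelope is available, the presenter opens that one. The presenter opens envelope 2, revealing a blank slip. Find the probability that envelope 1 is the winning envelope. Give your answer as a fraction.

Consider each possible location of the cheque in turn.
If it is in envelope 1 (prior 1/3): envelope 3 is available but not opened, probability 7/9; weight (1/3)·(7/9) = 7/27.
If it is in envelope 2 (prior 1/3): the presenter opened envelope 2, so this case is ruled out; weight (1/3)·0 = 0.
If it is in envelope 3 (prior 1/3): only envelope 2 is available, probability 1; weight (1/3)·1 = 1/3.
The weights sum to 16/27.
So P(the cheque in envelope 1 | the presenter opened envelope 2) = (7/27) / (16/27) = 7/16.

7/16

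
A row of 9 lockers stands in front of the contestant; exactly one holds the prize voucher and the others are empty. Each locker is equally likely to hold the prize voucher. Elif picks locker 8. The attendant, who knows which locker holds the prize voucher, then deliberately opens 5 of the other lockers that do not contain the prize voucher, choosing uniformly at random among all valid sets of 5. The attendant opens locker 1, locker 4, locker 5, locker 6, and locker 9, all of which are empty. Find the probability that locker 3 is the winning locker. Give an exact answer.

Condition on the true location of the prize voucher.
If it is in any of lockers 1, 4, 5, 6, and 9 (prior 1/9 each): that locker was opened and seen not to hold the prize — ruled out; weight (1/9)·0 = 0 each.
If it is in any of lockers 2, 3, and 7 (prior 1/9 each): the attendant has 21 equally likely choices, so probability 1/21; weight (1/9)·(1/21) = 1/189 each.
If it is in locker 8 (prior 1/9): the attendant has 56 equally likely choices, so probability 1/56; weight (1/9)·(1/56) = 1/504.
The weights sum to 1/56.
So P(the prize voucher in locker 3 | the attendant opened locker 1, locker 4, locker 5, locker 6, and locker 9) = (1/189) / (1/56) = 8/27.

8/27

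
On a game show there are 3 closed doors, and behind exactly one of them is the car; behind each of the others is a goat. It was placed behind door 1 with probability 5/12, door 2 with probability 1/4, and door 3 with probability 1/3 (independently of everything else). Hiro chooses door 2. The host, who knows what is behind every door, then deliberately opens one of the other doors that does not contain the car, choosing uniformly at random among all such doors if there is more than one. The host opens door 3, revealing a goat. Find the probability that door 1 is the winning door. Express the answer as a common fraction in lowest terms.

Apply Bayes' rule, conditioning on where the car actually is.
If it is behind door 1 (prior 5/12): the host has no choice, probability 1; weight (5/12)·1 = 5/12.
If it is behind door 2 (prior 1/4): the host has 2 equally likely choices, so probability 1/2; weight (1/4)·(1/2) = 1/8.
If it is behind door 3 (prior 1/3): the host opened door 3, so this case is ruled out; weight (1/3)·0 = 0.
The weights sum to 13/24.
So P(the car behind door 1 | the host opened door 3) = (5/12) / (13/24) = 10/13.

10/13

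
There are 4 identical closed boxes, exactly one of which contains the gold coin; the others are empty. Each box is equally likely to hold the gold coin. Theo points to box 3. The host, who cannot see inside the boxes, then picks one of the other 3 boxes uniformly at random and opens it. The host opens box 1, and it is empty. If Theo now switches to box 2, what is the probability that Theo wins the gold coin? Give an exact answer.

Because the host chose which box to open without knowing where the gold coin is, the choice is independent of the prize location. Learning that box 1 does not hold the gold coin simply rules out that one location and leaves the remaining 3 boxes still equally likely by symmetry.
So P(the gold coin in box 2) = 1/3.

1/3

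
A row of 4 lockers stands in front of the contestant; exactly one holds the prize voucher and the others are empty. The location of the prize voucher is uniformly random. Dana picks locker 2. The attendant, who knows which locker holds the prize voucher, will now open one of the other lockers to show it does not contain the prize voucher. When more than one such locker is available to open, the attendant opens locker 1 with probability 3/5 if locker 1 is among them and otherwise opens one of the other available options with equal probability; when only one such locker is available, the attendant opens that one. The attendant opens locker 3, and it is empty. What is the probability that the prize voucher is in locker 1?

5/11

Condition on the true location of the prize voucher.
If it is in locker 1 (prior 1/4): locker 1 holds the prize so is unavailable; the attendant chooses uniformly among the 2 others, probability 1/2; weight (1/4)·(1/2) = 1/8.
If it is in locker 2 (prior 1/4): locker 1 is available but not opened; locker 3 gets probability (1 − 3/5)/2 = 1/5; weight (1/4)·(1/5) = 1/20.
If it is in locker 3 (prior 1/4): the attendant opened locker 3, so this case is ruled out; weight (1/4)·0 = 0.
If it is in locker 4 (prior 1/4): locker 1 is available but not opened, probability 2/5; weight (1/4)·(2/5) = 1/10.
The weights sum to 11/40.
So P(the prize voucher in locker 1 | the attendant opened locker 3) = (1/8) / (11/40) = 5/11.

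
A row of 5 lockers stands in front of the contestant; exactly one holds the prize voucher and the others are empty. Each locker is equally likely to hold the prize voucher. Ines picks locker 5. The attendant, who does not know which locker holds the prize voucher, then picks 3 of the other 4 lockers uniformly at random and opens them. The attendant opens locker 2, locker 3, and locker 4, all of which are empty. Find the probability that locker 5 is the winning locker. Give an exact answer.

1/2

Because the attendant chose which lockers to open without knowing where the prize voucher is, the choice is independent of the prize location. Learning that none of the 3 opened lockers holds the prize voucher simply rules out those 3 locations and leaves the remaining 2 lockers still equally likely by symmetry.
So P(the prize voucher in locker 5) = 1/2.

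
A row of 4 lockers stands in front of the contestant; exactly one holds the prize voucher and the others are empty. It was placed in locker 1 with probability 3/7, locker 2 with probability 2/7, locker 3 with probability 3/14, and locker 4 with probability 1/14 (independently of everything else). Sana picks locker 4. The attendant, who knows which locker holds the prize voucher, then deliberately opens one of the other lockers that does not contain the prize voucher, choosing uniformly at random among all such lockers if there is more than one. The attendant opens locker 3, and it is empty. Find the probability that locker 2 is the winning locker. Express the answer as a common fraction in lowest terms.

3/8

Apply Bayes' rule, conditioning on where the prize voucher actually is.
If it is in locker 1 (prior 3/7): the attendant has 2 equally likely choices, so probability 1/2; weight (3/7)·(1/2) = 3/14.
If it is in locker 2 (prior 2/7): the attendant has 2 equally likely choices, so probability 1/2; weight (2/7)·(1/2) = 1/7.
If it is in locker 3 (prior 3/14): the attendant opened locker 3, so this case is ruled out; weight (3/14)·0 = 0.
If it is in locker 4 (prior 1/14): the attendant has 3 equally likely choices, so probability 1/3; weight (1/14)·(1/3) = 1/42.
The weights sum to 8/21.
So P(the prize voucher in locker 2 | the attendant opened locker 3) = (1/7) / (8/21) = 3/8.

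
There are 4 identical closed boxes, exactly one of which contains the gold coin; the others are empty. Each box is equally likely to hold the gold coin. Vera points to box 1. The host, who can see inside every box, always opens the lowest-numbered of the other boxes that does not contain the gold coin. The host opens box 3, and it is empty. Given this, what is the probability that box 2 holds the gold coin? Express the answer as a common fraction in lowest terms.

1

Apply Bayes' rule, conditioning on where the gold coin actually is.
If it is in either of boxes 1 and 4 (prior 1/4 each): the host would have opened box 2 instead, probability 0; weight (1/4)·0 = 0 each.
If it is in box 2 (prior 1/4): box 3 is the lowest-numbered option available, probability 1; weight (1/4)·1 = 1/4.
If it is in box 3 (prior 1/4): the host opened box 3, so this case is ruled out; weight (1/4)·0 = 0.
The weights sum to 1/4.
So P(the gold coin in box 2 | the host opened box 3) = (1/4) / (1/4) = 1.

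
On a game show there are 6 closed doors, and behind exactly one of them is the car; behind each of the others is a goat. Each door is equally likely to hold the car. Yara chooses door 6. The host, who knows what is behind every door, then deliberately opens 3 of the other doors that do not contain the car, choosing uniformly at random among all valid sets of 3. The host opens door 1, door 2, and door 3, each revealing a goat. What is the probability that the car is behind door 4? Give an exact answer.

5/12

Condition on the true location of the car.
If it is behind any of doors 1, 2, and 3 (prior 1/6 each): that door was opened and seen not to hold the prize — ruled out; weight (1/6)·0 = 0 each.
If it is behind either of doors 4 and 5 (prior 1/6 each): the host has 4 equally likely choices, so probability 1/4; weight (1/6)·(1/4) = 1/24 each.
If it is behind door 6 (prior 1/6): the host has 10 equally likely choices, so probability 1/10; weight (1/6)·(1/10) = 1/60.
The weights sum to 1/10.
So P(the car behind door 4 | the host opened door 1, door 2, and door 3) = (1/24) / (1/10) = 5/12.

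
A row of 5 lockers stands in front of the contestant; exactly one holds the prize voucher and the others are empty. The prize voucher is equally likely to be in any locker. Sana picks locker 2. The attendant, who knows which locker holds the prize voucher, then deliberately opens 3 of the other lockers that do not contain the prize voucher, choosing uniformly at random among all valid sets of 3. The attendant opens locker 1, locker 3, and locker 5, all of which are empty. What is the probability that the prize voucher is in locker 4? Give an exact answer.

4/5

Apply Bayes' rule, conditioning on where the prize voucher actually is.
If it is in any of lockers 1, 3, and 5 (prior 1/5 each): that locker was opened and seen not to hold the prize — ruled out; weight (1/5)·0 = 0 each.
If it is in locker 2 (prior 1/5): the attendant has 4 equally likely choices, so probability 1/4; weight (1/5)·(1/4) = 1/20.
If it is in locker 4 (prior 1/5): the attendant has no choice, probability 1; weight (1/5)·1 = 1/5.
The weights sum to 1/4.
So P(the prize voucher in locker 4 | the attendant opened locker 1, locker 3, and locker 5) = (1/5) / (1/4) = 4/5.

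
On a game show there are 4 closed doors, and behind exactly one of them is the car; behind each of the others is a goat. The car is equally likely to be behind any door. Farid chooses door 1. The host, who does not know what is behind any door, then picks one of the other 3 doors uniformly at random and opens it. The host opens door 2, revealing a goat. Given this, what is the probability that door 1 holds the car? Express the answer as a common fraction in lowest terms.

Condition on the true location of the car.
If it is behind any of doors 1, 3, and 4 (prior 1/4 each): the host picks door 2 with probability 1/3 regardless, and it is not the prize; weight (1/4)·(1/3) = 1/12 each.
If it is behind door 2 (prior 1/4): the host opened door 2, so this case is ruled out; weight (1/4)·0 = 0.
The weights sum to 1/4.
So P(the car behind door 1 | the host opened door 2) = (1/12) / (1/4) = 1/3.

1/3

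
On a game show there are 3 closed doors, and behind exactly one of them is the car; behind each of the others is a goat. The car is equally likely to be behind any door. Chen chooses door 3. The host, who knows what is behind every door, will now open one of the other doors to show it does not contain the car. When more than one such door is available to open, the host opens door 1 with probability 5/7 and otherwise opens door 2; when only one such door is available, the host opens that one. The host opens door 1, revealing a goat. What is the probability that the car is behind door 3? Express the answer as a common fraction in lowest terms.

Condition on the true location of the car.
If it is behind door 1 (prior 1/3): the host opened door 1, so this case is ruled out; weight (1/3)·0 = 0.
If it is behind door 2 (prior 1/3): only door 1 is available, probability 1; weight (1/3)·1 = 1/3.
If it is behind door 3 (prior 1/3): door 1 is available, opened with probability 5/7; weight (1/3)·(5/7) = 5/21.
The weights sum to 4/7.
So P(the car behind door 3 | the host opened door 1) = (5/21) / (4/7) = 5/12.

5/12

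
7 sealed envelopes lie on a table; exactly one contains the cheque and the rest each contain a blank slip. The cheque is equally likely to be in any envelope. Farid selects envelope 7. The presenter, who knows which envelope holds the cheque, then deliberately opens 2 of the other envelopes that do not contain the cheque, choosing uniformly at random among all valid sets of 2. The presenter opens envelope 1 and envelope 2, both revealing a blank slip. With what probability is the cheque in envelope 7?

1/7

Consider each possible location of the cheque in turn.
If it is in either of envelopes 1 and 2 (prior 1/7 each): that envelope was opened and seen not to hold the prize — ruled out; weight (1/7)·0 = 0 each.
If it is in any of envelopes 3, 4, 5, and 6 (prior 1/7 each): the presenter has 10 equally likely choices, so probability 1/10; weight (1/7)·(1/10) = 1/70 each.
If it is in envelope 7 (prior 1/7): the presenter has 15 equally likely choices, so probability 1/15; weight (1/7)·(1/15) = 1/105.
The weights sum to 1/15.
So P(the cheque in envelope 7 | the presenter opened envelope 1 and envelope 2) = (1/105) / (1/15) = 1/7.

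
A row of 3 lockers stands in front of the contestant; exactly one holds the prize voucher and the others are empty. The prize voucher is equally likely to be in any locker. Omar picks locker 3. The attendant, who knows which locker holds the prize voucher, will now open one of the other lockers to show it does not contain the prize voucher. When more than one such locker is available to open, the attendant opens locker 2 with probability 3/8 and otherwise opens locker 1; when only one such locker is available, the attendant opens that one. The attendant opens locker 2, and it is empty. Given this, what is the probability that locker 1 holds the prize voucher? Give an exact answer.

8/11

Apply Bayes' rule, conditioning on where the prize voucher actually is.
If it is in locker 1 (prior 1/3): only locker 2 is available, probability 1; weight (1/3)·1 = 1/3.
If it is in locker 2 (prior 1/3): the attendant opened locker 2, so this case is ruled out; weight (1/3)·0 = 0.
If it is in locker 3 (prior 1/3): locker 2 is available, opened with probability 3/8; weight (1/3)·(3/8) = 1/8.
The weights sum to 11/24.
So P(the prize voucher in locker 1 | the attendant opened locker 2) = (1/3) / (11/24) = 8/11.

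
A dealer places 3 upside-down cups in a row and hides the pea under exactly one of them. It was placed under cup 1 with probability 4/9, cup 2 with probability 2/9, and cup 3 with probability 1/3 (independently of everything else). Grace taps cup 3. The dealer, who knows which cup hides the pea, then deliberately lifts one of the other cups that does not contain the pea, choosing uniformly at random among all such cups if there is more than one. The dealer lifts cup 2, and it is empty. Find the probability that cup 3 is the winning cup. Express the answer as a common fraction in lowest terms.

3/11

Consider each possible location of the pea in turn.
If it is under cup 1 (prior 4/9): the dealer has no choice, probability 1; weight (4/9)·1 = 4/9.
If it is under cup 2 (prior 2/9): the dealer opened cup 2, so this case is ruled out; weight (2/9)·0 = 0.
If it is under cup 3 (prior 1/3): the dealer has 2 equally likely choices, so probability 1/2; weight (1/3)·(1/2) = 1/6.
The weights sum to 11/18.
So P(the pea under cup 3 | the dealer opened cup 2) = (1/6) / (11/18) = 3/11.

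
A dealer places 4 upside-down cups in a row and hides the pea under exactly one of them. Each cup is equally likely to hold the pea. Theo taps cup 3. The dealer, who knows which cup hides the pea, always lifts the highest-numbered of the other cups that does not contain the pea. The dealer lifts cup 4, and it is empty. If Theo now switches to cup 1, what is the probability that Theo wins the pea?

1/3

Consider each possible location of the pea in turn.
If it is under any of cups 1, 2, and 3 (prior 1/4 each): cup 4 is the highest-numbered option available, probability 1; weight (1/4)·1 = 1/4 each.
If it is under cup 4 (prior 1/4): the dealer opened cup 4, so this case is ruled out; weight (1/4)·0 = 0.
The weights sum to 3/4.
So P(the pea under cup 1 | the dealer opened cup 4) = (1/4) / (3/4) = 1/3.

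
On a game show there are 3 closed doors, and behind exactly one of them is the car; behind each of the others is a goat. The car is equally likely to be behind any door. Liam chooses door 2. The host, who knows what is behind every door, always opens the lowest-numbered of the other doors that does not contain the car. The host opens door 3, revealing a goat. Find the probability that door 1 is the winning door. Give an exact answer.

Condition on the true location of the car.
If it is behind door 1 (prior 1/3): door 3 is the lowest-numbered option available, probability 1; weight (1/3)·1 = 1/3.
If it is behind door 2 (prior 1/3): the host would have opened door 1 instead, probability 0; weight (1/3)·0 = 0.
If it is behind door 3 (prior 1/3): the host opened door 3, so this case is ruled out; weight (1/3)·0 = 0.
The weights sum to 1/3.
So P(the car behind door 1 | the host opened door 3) = (1/3) / (1/3) = 1.

1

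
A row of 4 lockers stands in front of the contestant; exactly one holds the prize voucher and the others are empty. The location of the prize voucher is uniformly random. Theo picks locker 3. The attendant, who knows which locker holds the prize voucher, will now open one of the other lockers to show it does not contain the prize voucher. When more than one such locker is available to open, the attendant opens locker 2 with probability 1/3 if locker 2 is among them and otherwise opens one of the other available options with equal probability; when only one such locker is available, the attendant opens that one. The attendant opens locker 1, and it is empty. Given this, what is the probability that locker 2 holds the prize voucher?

1/3

Consider each possible location of the prize voucher in turn.
If it is in locker 1 (prior 1/4): the attendant opened locker 1, so this case is ruled out; weight (1/4)·0 = 0.
If it is in locker 2 (prior 1/4): locker 2 holds the prize so is unavailable; the attendant chooses uniformly among the 2 others, probability 1/2; weight (1/4)·(1/2) = 1/8.
If it is in locker 3 (prior 1/4): locker 2 is available but not opened; locker 1 gets probability (1 − 1/3)/2 = 1/3; weight (1/4)·(1/3) = 1/12.
If it is in locker 4 (prior 1/4): locker 2 is available but not opened, probability 2/3; weight (1/4)·(2/3) = 1/6.
The weights sum to 3/8.
So P(the prize voucher in locker 2 | the attendant opened locker 1) = (1/8) / (3/8) = 1/3.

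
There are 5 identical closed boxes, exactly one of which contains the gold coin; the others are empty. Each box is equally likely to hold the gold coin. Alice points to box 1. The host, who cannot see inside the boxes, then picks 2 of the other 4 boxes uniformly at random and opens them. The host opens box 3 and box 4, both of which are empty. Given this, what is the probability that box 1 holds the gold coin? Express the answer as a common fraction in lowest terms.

Condition on the true location of the gold coin.
If it is in any of boxes 1, 2, and 5 (prior 1/5 each): the host picks exactly this set with probability 1/6 regardless, and none is the prize; weight (1/5)·(1/6) = 1/30 each.
If it is in either of boxes 3 and 4 (prior 1/5 each): that box was opened and seen not to hold the prize — ruled out; weight (1/5)·0 = 0 each.
The weights sum to 1/10.
So P(the gold coin in box 1 | the host opened box 3 and box 4) = (1/30) / (1/10) = 1/3.

1/3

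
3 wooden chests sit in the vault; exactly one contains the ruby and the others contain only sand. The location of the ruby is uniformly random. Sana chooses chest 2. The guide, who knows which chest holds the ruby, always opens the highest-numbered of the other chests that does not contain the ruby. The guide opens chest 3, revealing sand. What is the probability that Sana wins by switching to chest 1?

Consider each possible location of the ruby in turn.
If it is in either of chests 1 and 2 (prior 1/3 each): chest 3 is the highest-numbered option available, probability 1; weight (1/3)·1 = 1/3 each.
If it is in chest 3 (prior 1/3): the guide opened chest 3, so this case is ruled out; weight (1/3)·0 = 0.
The weights sum to 2/3.
So P(the ruby in chest 1 | the guide opened chest 3) = (1/3) / (2/3) = 1/2.

1/2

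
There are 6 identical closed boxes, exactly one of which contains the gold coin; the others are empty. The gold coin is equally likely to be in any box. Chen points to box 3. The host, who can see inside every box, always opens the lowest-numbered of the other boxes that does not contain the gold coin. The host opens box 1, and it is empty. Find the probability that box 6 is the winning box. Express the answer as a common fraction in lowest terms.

1/5

Condition on the true location of the gold coin.
If it is in box 1 (prior 1/6): the host opened box 1, so this case is ruled out; weight (1/6)·0 = 0.
If it is in any of boxes 2, 3, 4, 5, and 6 (prior 1/6 each): box 1 is the lowest-numbered option available, probability 1; weight (1/6)·1 = 1/6 each.
The weights sum to 5/6.
So P(the gold coin in box 6 | the host opened box 1) = (1/6) / (5/6) = 1/5.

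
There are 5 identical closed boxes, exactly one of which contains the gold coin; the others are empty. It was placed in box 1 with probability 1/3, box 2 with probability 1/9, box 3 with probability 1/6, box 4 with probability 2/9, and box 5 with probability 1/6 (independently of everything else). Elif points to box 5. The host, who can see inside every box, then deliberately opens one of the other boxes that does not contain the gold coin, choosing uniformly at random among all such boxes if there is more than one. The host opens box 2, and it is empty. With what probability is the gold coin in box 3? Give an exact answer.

Consider each possible location of the gold coin in turn.
If it is in box 1 (prior 1/3): the host has 3 equally likely choices, so probability 1/3; weight (1/3)·(1/3) = 1/9.
If it is in box 2 (prior 1/9): the host opened box 2, so this case is ruled out; weight (1/9)·0 = 0.
If it is in box 3 (prior 1/6): the host has 3 equally likely choices, so probability 1/3; weight (1/6)·(1/3) = 1/18.
If it is in box 4 (prior 2/9): the host has 3 equally likely choices, so probability 1/3; weight (2/9)·(1/3) = 2/27.
If it is in box 5 (prior 1/6): the host has 4 equally likely choices, so probability 1/4; weight (1/6)·(1/4) = 1/24.
The weights sum to 61/216.
So P(the gold coin in box 3 | the host opened box 2) = (1/18) / (61/216) = 12/61.

12/61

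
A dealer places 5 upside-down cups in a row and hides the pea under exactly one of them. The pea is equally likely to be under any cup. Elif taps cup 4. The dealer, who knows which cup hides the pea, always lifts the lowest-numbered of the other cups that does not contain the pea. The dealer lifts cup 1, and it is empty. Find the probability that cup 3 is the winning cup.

1/4

Apply Bayes' rule, conditioning on where the pea actually is.
If it is under cup 1 (prior 1/5): the dealer opened cup 1, so this case is ruled out; weight (1/5)·0 = 0.
If it is under any of cups 2, 3, 4, and 5 (prior 1/5 each): cup 1 is the lowest-numbered option available, probability 1; weight (1/5)·1 = 1/5 each.
The weights sum to 4/5.
So P(the pea under cup 3 | the dealer opened cup 1) = (1/5) / (4/5) = 1/4.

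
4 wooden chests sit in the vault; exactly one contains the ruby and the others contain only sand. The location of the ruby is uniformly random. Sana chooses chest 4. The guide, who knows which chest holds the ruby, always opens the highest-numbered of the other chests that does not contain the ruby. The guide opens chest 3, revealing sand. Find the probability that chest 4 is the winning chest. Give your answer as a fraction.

1/3

Condition on the true location of the ruby.
If it is in any of chests 1, 2, and 4 (prior 1/4 each): chest 3 is the highest-numbered option available, probability 1; weight (1/4)·1 = 1/4 each.
If it is in chest 3 (prior 1/4): the guide opened chest 3, so this case is ruled out; weight (1/4)·0 = 0.
The weights sum to 3/4.
So P(the ruby in chest 4 | the guide opened chest 3) = (1/4) / (3/4) = 1/3.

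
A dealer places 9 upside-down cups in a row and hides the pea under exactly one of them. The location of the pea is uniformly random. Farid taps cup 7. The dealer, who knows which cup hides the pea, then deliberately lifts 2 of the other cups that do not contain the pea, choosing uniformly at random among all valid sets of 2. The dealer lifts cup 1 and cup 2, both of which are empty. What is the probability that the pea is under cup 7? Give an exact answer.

Apply Bayes' rule, conditioning on where the pea actually is.
If it is under either of cups 1 and 2 (prior 1/9 each): that cup was opened and seen not to hold the prize — ruled out; weight (1/9)·0 = 0 each.
If it is under any of cups 3, 4, 5, 6, 8, and 9 (prior 1/9 each): the dealer has 21 equally likely choices, so probability 1/21; weight (1/9)·(1/21) = 1/189 each.
If it is under cup 7 (prior 1/9): the dealer has 28 equally likely choices, so probability 1/28; weight (1/9)·(1/28) = 1/252.
The weights sum to 1/28.
So P(the pea under cup 7 | the dealer opened cup 1 and cup 2) = (1/252) / (1/28) = 1/9.

1/9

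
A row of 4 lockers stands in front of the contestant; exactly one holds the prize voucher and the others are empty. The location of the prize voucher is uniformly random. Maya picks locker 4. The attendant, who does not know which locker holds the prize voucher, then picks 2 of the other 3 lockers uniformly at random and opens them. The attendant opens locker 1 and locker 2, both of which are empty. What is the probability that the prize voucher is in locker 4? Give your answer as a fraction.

1/2

Consider each possible location of the prize voucher in turn.
If it is in either of lockers 1 and 2 (prior 1/4 each): that locker was opened and seen not to hold the prize — ruled out; weight (1/4)·0 = 0 each.
If it is in either of lockers 3 and 4 (prior 1/4 each): the attendant picks exactly this set with probability 1/3 regardless, and none is the prize; weight (1/4)·(1/3) = 1/12 each.
The weights sum to 1/6.
So P(the prize voucher in locker 4 | the attendant opened locker 1 and locker 2) = (1/12) / (1/6) = 1/2.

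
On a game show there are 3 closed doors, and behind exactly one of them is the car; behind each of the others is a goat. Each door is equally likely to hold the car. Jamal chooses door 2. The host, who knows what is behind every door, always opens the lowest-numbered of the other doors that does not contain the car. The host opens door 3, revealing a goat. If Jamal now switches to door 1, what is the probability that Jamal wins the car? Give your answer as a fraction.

Condition on the true location of the car.
If it is behind door 1 (prior 1/3): door 3 is the lowest-numbered option available, probability 1; weight (1/3)·1 = 1/3.
If it is behind door 2 (prior 1/3): the host would have opened door 1 instead, probability 0; weight (1/3)·0 = 0.
If it is behind door 3 (prior 1/3): the host opened door 3, so this case is ruled out; weight (1/3)·0 = 0.
The weights sum to 1/3.
So P(the car behind door 1 | the host opened door 3) = (1/3) / (1/3) = 1.

1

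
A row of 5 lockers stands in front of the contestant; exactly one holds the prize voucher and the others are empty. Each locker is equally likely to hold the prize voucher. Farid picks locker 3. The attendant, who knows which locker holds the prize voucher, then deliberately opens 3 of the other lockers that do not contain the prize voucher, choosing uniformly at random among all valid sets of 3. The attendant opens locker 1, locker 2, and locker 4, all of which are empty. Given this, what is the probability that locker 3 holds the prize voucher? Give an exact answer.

Consider each possible location of the prize voucher in turn.
If it is in any of lockers 1, 2, and 4 (prior 1/5 each): that locker was opened and seen not to hold the prize — ruled out; weight (1/5)·0 = 0 each.
If it is in locker 3 (prior 1/5): the attendant has 4 equally likely choices, so probability 1/4; weight (1/5)·(1/4) = 1/20.
If it is in locker 5 (prior 1/5): the attendant has no choice, probability 1; weight (1/5)·1 = 1/5.
The weights sum to 1/4.
So P(the prize voucher in locker 3 | the attendant opened locker 1, locker 2, and locker 4) = (1/20) / (1/4) = 1/5.

1/5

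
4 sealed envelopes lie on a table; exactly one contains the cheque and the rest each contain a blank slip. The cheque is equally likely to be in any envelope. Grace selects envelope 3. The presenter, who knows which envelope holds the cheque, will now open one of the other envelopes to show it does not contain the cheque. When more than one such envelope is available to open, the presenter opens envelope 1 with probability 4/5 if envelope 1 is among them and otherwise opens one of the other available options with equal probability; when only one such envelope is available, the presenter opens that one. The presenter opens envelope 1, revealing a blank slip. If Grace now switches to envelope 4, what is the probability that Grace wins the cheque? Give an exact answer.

1/3

Consider each possible location of the cheque in turn.
If it is in envelope 1 (prior 1/4): the presenter opened envelope 1, so this case is ruled out; weight (1/4)·0 = 0.
If it is in any of envelopes 2, 3, and 4 (prior 1/4 each): envelope 1 is available, opened with probability 4/5; weight (1/4)·(4/5) = 1/5 each.
The weights sum to 3/5.
So P(the cheque in envelope 4 | the presenter opened envelope 1) = (1/5) / (3/5) = 1/3.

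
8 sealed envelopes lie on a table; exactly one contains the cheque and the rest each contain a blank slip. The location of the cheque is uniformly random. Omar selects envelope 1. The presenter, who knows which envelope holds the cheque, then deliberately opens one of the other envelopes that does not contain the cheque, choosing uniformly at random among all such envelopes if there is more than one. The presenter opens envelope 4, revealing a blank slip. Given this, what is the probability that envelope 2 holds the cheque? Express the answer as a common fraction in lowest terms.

7/48

Condition on the true location of the cheque.
If it is in envelope 1 (prior 1/8): the presenter has 7 equally likely choices, so probability 1/7; weight (1/8)·(1/7) = 1/56.
If it is in any of envelopes 2, 3, 5, 6, 7, and 8 (prior 1/8 each): the presenter has 6 equally likely choices, so probability 1/6; weight (1/8)·(1/6) = 1/48 each.
If it is in envelope 4 (prior 1/8): the presenter opened envelope 4, so this case is ruled out; weight (1/8)·0 = 0.
The weights sum to 1/7.
So P(the cheque in envelope 2 | the presenter opened envelope 4) = (1/48) / (1/7) = 7/48.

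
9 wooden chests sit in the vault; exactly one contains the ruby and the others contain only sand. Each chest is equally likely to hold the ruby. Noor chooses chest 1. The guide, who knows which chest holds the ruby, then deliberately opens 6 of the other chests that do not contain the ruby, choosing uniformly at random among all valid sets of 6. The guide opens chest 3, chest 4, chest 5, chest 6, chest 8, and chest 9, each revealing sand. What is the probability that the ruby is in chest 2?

Condition on the true location of the ruby.
If it is in chest 1 (prior 1/9): the guide has 28 equally likely choices, so probability 1/28; weight (1/9)·(1/28) = 1/252.
If it is in either of chests 2 and 7 (prior 1/9 each): the guide has 7 equally likely choices, so probability 1/7; weight (1/9)·(1/7) = 1/63 each.
If it is in any of chests 3, 4, 5, 6, 8, and 9 (prior 1/9 each): that chest was opened and seen not to hold the prize — ruled out; weight (1/9)·0 = 0 each.
The weights sum to 1/28.
So P(the ruby in chest 2 | the guide opened chest 3, chest 4, chest 5, chest 6, chest 8, and chest 9) = (1/63) / (1/28) = 4/9.

4/9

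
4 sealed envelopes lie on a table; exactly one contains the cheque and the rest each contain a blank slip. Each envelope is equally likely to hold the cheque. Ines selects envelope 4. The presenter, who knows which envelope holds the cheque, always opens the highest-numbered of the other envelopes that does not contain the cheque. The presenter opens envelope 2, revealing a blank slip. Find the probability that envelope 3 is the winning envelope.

1

Consider each possible location of the cheque in turn.
If it is in either of envelopes 1 and 4 (prior 1/4 each): the presenter would have opened envelope 3 instead, probability 0; weight (1/4)·0 = 0 each.
If it is in envelope 2 (prior 1/4): the presenter opened envelope 2, so this case is ruled out; weight (1/4)·0 = 0.
If it is in envelope 3 (prior 1/4): envelope 2 is the highest-numbered option available, probability 1; weight (1/4)·1 = 1/4.
The weights sum to 1/4.
So P(the cheque in envelope 3 | the presenter opened envelope 2) = (1/4) / (1/4) = 1.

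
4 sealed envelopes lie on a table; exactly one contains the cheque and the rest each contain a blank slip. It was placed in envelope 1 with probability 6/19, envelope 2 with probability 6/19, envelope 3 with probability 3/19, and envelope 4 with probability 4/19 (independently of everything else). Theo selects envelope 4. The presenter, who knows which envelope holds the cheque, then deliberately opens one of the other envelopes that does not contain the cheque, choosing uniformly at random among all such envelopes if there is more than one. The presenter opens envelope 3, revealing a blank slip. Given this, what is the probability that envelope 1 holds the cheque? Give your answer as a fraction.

9/22

Consider each possible location of the cheque in turn.
If it is in either of envelopes 1 and 2 (prior 6/19 each): the presenter has 2 equally likely choices, so probability 1/2; weight (6/19)·(1/2) = 3/19 each.
If it is in envelope 3 (prior 3/19): the presenter opened envelope 3, so this case is ruled out; weight (3/19)·0 = 0.
If it is in envelope 4 (prior 4/19): the presenter has 3 equally likely choices, so probability 1/3; weight (4/19)·(1/3) = 4/57.
The weights sum to 22/57.
So P(the cheque in envelope 1 | the presenter opened envelope 3) = (3/19) / (22/57) = 9/22.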